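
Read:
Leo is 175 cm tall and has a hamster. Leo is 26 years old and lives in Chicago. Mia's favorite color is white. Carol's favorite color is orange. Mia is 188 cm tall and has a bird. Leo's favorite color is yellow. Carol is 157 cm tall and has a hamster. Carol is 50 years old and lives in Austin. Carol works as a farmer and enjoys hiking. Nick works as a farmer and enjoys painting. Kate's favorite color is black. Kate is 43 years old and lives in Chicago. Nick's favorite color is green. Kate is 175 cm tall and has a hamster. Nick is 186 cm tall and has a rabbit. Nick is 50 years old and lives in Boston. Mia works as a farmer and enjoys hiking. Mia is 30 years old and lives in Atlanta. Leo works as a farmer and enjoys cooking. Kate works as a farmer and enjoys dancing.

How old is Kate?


Kate is 43 years old

43


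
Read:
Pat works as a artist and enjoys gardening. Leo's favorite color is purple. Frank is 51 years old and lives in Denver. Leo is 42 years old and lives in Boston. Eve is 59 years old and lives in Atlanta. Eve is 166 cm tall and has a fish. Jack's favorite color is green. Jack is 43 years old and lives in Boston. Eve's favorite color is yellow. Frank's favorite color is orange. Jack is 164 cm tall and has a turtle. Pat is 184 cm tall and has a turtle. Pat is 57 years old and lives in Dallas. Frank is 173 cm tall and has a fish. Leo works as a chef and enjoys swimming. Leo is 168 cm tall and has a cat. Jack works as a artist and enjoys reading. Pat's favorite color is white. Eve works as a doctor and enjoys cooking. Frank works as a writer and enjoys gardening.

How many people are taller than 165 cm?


Taller than 165: 4

4


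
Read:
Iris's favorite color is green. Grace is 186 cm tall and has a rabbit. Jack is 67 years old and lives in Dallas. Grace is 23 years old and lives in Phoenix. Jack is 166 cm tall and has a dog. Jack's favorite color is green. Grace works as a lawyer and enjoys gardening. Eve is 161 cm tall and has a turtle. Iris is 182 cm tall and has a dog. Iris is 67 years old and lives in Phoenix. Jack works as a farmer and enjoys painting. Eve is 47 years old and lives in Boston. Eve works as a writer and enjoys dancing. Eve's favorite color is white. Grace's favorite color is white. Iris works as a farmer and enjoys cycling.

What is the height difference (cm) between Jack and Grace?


|166 - 186| = 20

20


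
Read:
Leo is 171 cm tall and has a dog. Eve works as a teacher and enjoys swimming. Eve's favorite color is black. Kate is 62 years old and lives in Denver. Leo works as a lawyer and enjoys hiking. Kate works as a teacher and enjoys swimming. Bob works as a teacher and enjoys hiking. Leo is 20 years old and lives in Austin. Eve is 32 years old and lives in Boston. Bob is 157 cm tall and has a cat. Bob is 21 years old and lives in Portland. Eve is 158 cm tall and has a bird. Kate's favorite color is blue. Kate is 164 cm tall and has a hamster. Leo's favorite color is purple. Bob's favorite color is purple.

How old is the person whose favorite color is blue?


Person with favorite color=blue is Kate, age 62

62


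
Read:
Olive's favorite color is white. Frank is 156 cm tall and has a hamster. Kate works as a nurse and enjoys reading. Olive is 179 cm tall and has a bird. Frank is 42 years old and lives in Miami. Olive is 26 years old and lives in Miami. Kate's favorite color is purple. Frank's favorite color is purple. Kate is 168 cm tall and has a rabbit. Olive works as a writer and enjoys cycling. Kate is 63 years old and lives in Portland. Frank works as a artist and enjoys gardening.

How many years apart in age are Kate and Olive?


63 vs 26, diff = 37

37


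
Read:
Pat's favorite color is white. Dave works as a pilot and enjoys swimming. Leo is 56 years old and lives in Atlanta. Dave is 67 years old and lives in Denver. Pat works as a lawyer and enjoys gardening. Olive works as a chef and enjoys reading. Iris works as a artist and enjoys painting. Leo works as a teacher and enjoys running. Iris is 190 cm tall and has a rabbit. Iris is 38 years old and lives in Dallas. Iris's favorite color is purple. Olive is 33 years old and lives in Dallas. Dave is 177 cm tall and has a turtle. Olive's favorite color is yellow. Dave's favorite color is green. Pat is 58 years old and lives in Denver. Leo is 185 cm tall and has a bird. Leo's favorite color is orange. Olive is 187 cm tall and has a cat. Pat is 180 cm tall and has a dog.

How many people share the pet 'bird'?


Count: 1

1


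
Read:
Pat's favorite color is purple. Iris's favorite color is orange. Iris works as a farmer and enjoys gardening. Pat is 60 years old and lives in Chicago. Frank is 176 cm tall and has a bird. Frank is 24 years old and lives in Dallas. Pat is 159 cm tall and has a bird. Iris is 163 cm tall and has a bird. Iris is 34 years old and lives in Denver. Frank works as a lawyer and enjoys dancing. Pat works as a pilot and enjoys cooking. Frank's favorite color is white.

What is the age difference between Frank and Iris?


|24 - 34| = 10

10


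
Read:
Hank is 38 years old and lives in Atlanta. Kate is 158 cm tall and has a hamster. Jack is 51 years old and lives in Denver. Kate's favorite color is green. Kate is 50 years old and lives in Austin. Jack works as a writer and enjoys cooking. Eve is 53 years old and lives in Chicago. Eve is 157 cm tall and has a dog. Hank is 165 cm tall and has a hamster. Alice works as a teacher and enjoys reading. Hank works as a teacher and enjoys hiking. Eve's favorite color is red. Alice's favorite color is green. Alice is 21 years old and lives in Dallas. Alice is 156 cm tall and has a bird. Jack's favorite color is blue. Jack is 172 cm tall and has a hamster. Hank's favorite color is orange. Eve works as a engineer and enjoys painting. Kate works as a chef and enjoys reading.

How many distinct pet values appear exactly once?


Unique pet values: 2

2


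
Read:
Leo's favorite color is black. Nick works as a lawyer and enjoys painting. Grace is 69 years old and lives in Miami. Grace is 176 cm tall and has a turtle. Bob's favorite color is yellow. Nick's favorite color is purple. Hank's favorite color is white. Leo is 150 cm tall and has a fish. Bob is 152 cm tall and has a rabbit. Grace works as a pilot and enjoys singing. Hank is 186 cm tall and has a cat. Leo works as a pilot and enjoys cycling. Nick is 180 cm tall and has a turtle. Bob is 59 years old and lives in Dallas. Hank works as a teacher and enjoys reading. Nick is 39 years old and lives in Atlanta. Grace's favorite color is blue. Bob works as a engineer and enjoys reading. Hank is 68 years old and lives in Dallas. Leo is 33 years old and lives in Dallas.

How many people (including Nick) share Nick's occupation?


Nick is a lawyer. Count = 1

1


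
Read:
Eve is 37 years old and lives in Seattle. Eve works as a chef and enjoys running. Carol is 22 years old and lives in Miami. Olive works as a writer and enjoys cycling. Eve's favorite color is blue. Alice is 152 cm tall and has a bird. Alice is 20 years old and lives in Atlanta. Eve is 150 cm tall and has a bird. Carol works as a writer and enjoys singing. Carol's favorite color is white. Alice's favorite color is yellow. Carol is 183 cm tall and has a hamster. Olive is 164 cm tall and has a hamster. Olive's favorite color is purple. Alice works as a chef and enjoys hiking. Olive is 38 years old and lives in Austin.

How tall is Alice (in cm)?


Alice is 152 cm tall

152


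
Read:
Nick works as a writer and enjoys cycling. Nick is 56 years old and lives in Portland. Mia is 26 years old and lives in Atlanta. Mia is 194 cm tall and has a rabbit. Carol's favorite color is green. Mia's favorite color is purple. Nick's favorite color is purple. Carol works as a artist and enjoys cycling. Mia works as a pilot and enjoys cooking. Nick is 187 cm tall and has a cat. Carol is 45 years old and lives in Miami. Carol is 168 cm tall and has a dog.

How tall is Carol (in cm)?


Carol is 168 cm tall

168


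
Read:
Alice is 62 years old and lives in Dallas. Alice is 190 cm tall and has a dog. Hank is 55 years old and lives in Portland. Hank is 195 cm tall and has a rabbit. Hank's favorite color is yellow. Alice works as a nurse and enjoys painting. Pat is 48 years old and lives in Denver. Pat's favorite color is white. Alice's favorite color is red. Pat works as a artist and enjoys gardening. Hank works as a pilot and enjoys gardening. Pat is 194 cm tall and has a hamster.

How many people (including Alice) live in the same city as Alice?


Alice lives in Dallas. Count = 1

1


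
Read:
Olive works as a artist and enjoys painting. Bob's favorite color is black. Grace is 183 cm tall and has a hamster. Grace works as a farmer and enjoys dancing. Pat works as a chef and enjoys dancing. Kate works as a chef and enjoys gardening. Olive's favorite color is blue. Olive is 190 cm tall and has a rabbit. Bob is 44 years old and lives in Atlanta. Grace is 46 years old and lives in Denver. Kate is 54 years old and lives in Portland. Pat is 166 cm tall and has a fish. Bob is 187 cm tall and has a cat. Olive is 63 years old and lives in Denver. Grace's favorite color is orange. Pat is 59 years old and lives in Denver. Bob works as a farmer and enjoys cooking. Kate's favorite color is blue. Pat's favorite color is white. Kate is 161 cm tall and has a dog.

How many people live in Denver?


Count in Denver: 3

3


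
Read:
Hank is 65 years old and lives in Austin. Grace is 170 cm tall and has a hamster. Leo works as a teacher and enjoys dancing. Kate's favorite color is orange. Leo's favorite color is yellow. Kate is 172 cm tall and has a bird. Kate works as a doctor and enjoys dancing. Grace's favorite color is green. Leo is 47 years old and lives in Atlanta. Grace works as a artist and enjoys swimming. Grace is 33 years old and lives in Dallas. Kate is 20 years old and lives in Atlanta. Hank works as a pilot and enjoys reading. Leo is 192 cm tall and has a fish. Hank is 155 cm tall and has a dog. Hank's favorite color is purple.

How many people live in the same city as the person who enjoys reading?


Person with hobby reading is Hank, city Austin. Count = 1

1


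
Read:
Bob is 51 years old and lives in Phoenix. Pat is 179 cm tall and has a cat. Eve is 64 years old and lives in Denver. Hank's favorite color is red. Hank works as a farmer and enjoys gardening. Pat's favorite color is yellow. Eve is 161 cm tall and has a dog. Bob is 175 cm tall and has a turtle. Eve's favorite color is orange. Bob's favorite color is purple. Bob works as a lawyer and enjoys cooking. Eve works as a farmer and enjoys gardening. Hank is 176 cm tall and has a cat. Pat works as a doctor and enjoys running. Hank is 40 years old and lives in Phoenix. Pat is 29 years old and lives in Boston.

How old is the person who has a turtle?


Person with turtle is Bob, age 51

51


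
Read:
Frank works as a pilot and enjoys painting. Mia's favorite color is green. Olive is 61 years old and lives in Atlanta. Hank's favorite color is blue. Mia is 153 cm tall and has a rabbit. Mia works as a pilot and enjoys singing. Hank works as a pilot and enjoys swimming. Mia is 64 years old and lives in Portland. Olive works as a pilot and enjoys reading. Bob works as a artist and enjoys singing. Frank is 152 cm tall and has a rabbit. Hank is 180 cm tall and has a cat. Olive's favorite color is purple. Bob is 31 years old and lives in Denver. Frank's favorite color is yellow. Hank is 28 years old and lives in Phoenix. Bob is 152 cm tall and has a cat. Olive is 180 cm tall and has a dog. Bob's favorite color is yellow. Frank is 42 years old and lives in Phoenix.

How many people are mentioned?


People: Olive, Bob, Mia, Frank, Hank. Count = 5

5


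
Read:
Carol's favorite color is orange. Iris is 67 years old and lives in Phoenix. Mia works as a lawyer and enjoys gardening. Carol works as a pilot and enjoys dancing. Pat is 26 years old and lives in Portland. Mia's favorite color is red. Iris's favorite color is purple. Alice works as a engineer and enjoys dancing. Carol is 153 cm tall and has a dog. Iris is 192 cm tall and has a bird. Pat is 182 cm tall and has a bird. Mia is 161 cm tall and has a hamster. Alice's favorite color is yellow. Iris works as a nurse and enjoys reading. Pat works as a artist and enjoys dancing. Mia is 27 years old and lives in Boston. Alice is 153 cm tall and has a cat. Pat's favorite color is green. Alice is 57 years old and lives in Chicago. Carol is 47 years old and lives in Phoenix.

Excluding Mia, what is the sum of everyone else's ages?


Sum (excluding Mia): 197

197


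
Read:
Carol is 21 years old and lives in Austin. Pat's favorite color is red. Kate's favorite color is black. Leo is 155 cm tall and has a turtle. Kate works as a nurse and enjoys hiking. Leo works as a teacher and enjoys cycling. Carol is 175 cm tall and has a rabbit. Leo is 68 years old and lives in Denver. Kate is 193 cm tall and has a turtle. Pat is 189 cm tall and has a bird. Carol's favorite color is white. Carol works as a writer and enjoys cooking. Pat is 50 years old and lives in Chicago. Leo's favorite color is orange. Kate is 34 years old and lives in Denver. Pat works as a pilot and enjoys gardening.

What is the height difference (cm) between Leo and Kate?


|155 - 193| = 38

38


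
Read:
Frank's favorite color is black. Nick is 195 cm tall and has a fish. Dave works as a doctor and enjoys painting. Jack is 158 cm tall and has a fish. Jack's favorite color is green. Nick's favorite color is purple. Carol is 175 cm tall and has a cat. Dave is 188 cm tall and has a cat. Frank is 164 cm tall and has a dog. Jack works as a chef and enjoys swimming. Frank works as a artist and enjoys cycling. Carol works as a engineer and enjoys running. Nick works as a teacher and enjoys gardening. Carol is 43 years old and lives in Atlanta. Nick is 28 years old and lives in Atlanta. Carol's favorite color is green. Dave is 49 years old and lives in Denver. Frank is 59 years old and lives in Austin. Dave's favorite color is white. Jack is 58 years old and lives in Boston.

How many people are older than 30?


Filter: 4

4


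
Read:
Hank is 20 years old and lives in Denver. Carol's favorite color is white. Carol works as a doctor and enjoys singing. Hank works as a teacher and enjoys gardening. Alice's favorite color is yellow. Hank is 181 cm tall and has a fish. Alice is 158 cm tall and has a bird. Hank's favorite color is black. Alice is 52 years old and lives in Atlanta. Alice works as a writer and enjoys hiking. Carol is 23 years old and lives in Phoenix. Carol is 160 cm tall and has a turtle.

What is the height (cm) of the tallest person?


Tallest: Hank at 181 cm

181


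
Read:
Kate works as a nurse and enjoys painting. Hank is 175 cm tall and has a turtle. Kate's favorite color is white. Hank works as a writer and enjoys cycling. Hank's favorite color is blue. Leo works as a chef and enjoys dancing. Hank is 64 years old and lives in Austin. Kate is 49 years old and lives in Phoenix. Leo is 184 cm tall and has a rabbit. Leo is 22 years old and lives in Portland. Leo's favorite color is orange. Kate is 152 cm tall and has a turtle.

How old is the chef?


The chef is Leo, age 22

22


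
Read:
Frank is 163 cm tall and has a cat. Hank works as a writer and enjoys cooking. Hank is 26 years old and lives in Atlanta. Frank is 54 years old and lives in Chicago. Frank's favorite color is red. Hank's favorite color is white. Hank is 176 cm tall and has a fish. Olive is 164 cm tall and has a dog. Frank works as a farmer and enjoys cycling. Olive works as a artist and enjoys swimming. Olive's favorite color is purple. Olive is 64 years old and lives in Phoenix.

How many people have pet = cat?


Count: 1

1


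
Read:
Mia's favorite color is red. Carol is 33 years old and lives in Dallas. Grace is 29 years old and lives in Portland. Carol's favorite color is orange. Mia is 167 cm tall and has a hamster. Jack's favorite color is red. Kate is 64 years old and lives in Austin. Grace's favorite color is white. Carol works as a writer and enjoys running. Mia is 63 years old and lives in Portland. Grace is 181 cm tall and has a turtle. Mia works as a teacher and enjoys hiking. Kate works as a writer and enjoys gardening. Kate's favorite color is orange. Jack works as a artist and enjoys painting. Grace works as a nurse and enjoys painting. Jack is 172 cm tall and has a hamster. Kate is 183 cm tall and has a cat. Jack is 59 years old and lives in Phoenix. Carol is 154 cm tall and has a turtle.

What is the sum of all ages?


64+59+29+63+33 = 248

248


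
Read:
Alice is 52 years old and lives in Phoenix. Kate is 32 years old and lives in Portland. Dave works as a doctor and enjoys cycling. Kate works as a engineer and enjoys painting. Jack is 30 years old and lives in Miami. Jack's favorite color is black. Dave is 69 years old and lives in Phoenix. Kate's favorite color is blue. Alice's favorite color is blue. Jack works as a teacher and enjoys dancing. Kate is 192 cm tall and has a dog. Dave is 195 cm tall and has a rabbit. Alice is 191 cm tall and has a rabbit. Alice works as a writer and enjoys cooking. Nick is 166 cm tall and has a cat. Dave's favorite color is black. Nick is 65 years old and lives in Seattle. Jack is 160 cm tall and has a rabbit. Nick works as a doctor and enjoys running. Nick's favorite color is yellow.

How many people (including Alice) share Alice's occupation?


Alice is a writer. Count = 1

1


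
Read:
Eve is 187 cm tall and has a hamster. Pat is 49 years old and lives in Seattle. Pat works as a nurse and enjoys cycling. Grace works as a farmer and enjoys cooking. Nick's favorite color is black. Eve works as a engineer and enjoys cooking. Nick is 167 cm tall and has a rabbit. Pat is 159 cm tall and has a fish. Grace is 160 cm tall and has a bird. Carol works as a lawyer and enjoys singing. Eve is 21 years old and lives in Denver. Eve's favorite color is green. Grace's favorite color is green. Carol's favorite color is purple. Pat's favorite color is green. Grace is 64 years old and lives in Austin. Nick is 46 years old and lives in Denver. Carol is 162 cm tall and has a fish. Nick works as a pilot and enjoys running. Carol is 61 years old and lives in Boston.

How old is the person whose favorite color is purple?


Person with favorite color=purple is Carol, age 61

61


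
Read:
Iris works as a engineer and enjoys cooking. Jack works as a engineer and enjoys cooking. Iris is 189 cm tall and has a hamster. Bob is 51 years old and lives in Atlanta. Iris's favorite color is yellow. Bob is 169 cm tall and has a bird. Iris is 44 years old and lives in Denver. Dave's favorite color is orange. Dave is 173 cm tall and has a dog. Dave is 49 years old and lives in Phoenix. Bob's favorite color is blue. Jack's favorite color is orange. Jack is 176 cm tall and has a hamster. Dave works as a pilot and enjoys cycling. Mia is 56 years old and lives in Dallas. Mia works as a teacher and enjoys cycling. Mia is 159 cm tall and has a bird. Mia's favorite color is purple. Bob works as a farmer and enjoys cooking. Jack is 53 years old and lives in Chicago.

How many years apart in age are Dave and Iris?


49 vs 44, diff = 5

5


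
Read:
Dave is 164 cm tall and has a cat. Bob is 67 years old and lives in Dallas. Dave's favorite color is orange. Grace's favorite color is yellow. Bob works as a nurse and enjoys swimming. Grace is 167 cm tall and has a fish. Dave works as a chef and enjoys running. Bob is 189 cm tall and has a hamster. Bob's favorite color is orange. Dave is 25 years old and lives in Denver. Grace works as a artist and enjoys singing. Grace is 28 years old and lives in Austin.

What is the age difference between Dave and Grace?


|25 - 28| = 3

3


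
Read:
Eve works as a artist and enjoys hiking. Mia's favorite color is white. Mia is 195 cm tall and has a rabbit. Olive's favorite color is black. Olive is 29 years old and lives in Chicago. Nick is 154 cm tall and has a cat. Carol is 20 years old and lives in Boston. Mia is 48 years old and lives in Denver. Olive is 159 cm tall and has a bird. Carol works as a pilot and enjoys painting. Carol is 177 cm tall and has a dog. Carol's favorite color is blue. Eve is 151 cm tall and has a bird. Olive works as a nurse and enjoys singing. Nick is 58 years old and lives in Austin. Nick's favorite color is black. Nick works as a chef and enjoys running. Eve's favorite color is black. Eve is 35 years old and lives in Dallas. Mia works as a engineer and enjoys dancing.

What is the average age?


Sum=190, n=5, avg=38

38


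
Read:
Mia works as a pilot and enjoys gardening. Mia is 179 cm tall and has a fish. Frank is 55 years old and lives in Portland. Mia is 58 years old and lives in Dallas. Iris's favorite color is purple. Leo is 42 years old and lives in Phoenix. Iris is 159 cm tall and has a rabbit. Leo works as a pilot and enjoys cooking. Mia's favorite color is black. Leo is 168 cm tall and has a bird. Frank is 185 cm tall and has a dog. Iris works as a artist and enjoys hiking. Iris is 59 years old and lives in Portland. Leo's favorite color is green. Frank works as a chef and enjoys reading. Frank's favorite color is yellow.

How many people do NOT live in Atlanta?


Not in Atlanta: 4

4


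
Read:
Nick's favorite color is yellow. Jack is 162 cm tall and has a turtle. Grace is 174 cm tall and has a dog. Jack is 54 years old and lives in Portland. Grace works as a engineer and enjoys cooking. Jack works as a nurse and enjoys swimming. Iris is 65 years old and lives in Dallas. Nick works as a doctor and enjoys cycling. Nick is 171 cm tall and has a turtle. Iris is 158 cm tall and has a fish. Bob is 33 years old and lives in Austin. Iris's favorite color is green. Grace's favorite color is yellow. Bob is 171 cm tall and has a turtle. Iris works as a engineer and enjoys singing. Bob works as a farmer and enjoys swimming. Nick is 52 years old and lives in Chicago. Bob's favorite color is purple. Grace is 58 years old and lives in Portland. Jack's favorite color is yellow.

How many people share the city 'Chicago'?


Count: 1

1


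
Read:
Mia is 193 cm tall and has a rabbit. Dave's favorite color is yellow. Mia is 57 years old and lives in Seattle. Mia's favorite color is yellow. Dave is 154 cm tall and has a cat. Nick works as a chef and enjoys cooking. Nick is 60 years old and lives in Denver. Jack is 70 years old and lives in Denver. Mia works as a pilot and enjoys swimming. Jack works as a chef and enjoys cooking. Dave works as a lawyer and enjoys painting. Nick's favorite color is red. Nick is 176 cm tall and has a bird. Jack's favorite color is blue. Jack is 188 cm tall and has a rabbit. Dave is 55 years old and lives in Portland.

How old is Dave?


Dave is 55 years old

55


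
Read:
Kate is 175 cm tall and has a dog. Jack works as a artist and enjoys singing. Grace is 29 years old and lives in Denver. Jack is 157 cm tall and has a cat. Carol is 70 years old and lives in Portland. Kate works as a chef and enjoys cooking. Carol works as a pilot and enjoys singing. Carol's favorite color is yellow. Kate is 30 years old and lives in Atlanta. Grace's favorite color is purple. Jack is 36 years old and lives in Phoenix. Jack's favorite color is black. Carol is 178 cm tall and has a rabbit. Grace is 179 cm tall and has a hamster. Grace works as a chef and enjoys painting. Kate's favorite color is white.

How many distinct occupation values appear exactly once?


Unique occupation values: 2

2


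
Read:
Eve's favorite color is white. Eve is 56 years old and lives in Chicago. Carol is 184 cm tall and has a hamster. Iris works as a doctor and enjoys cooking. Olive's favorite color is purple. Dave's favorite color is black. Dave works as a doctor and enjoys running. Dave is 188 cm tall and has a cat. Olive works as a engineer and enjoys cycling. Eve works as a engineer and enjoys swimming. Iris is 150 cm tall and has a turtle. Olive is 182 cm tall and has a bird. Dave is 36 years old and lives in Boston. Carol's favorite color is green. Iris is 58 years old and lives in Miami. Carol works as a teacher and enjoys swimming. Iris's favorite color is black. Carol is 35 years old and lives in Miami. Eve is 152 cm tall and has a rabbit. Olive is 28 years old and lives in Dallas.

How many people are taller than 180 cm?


Taller than 180: 3

3


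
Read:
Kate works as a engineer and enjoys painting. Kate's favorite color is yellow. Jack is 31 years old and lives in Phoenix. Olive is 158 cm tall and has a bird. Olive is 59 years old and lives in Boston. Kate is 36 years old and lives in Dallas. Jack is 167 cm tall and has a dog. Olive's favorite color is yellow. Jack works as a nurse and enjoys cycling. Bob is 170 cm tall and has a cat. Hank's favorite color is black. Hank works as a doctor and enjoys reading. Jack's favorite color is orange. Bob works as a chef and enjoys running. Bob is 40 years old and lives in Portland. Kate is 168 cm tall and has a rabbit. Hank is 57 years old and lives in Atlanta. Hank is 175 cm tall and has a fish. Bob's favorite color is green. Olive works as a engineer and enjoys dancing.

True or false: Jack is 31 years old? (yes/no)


Jack is actually 31. yes

yes


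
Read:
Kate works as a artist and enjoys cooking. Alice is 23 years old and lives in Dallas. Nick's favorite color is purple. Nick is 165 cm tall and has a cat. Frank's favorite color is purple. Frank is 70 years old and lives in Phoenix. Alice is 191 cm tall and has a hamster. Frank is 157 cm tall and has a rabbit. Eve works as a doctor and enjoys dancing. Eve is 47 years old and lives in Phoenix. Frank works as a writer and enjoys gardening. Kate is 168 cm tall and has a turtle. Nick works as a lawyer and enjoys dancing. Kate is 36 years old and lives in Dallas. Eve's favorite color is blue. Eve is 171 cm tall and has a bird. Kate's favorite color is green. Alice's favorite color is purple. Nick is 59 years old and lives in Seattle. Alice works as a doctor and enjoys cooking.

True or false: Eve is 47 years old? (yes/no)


Eve is actually 47. yes

yes


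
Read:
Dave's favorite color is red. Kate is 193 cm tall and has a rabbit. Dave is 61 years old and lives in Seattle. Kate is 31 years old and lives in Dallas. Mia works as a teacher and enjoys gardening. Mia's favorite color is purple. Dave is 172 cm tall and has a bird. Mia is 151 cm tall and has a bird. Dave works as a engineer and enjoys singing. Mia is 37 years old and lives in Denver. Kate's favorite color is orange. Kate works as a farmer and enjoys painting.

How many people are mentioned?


People: Dave, Mia, Kate. Count = 3

3


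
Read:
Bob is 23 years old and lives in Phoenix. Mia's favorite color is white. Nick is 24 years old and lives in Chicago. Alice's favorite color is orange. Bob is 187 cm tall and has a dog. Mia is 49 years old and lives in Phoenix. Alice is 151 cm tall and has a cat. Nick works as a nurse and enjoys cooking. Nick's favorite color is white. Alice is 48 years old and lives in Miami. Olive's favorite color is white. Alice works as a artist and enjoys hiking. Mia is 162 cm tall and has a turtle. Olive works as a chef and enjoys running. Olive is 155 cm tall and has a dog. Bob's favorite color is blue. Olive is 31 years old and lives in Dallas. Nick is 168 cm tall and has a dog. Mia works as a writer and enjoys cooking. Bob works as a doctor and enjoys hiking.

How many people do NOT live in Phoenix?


Not in Phoenix: 3

3


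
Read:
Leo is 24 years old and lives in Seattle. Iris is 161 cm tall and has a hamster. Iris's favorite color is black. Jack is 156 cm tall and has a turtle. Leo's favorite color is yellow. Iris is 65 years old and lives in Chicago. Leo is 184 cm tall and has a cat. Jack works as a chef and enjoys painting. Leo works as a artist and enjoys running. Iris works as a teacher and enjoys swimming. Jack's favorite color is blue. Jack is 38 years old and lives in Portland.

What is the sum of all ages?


38+65+24 = 127

127


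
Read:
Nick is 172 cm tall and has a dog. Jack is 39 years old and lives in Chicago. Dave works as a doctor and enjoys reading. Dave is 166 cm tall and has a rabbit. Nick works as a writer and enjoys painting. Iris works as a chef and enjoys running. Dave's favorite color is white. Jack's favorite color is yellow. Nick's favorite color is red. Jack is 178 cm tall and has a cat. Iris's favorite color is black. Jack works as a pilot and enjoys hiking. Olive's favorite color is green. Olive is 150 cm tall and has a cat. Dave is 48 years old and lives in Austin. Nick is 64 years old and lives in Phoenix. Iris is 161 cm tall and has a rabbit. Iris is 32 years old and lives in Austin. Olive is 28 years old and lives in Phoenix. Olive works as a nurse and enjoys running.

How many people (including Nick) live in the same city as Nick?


Nick lives in Phoenix. Count = 2

2


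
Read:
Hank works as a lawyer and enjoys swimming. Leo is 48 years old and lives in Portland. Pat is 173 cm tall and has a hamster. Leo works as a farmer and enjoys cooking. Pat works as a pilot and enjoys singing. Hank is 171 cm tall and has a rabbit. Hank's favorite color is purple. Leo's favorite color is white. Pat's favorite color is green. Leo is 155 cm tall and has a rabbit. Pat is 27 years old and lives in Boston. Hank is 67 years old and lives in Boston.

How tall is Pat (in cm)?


Pat is 173 cm tall

173


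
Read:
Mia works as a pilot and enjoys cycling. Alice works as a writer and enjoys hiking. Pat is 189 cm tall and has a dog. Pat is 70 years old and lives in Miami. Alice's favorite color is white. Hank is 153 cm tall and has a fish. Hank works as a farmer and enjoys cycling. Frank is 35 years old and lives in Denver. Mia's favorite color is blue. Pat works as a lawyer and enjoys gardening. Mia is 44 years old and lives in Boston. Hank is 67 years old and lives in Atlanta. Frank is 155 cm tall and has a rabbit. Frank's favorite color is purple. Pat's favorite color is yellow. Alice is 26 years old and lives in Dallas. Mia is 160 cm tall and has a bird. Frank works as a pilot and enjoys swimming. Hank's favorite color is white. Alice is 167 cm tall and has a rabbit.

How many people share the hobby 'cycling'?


Count: 2

2


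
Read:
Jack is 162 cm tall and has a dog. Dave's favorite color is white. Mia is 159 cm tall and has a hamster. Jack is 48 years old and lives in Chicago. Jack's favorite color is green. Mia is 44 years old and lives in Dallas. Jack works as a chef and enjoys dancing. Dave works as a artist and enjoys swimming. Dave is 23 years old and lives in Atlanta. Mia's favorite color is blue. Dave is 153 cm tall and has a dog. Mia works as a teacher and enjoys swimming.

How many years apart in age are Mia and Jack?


44 vs 48, diff = 4

4


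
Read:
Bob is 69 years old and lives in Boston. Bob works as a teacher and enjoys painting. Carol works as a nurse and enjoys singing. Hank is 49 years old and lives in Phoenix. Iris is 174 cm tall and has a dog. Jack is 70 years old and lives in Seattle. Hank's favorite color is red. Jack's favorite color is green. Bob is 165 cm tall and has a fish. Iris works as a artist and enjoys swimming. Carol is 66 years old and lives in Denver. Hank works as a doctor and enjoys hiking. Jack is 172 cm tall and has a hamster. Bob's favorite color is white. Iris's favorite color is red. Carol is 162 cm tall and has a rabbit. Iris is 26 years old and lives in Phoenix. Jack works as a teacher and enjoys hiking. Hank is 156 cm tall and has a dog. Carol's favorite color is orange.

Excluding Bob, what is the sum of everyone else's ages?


Sum (excluding Bob): 211

211


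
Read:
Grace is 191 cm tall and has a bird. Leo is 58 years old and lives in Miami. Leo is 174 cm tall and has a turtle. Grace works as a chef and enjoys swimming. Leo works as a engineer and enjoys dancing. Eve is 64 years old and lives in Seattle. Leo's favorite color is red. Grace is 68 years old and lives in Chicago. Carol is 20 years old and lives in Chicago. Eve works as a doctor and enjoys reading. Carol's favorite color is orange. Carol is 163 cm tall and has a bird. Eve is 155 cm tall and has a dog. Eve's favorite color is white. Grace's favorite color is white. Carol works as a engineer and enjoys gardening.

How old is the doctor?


The doctor is Eve, age 64

64


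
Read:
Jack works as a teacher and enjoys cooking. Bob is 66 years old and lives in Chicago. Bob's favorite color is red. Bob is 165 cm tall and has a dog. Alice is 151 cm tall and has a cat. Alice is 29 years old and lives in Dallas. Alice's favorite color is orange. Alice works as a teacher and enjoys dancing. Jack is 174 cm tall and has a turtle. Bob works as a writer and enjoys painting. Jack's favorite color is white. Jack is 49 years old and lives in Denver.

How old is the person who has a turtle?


Person with turtle is Jack, age 49

49


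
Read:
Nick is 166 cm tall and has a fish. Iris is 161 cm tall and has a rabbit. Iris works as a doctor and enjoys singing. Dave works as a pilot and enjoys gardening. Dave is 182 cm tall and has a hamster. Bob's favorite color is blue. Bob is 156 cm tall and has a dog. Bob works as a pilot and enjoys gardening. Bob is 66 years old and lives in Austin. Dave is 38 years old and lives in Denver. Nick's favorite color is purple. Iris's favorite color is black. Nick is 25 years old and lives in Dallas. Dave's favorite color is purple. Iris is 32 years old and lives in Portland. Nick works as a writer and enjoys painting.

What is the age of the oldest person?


Oldest: Bob at 66

66


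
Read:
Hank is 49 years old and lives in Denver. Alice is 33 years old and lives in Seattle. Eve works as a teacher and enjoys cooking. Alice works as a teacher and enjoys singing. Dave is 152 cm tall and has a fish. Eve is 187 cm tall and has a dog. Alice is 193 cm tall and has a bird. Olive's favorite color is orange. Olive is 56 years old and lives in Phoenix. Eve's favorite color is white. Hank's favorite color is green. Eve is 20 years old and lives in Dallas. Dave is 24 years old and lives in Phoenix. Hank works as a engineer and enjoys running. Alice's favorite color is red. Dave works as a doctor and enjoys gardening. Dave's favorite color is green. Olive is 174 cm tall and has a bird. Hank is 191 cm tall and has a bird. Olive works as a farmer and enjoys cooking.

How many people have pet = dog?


Count: 1

1


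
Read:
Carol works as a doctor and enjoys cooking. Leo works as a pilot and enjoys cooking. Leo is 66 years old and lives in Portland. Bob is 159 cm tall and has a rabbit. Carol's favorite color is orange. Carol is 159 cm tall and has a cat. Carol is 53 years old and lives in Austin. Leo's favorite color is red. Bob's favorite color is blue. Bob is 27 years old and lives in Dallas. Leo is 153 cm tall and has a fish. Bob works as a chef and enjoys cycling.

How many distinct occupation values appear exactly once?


Unique occupation values: 3

3


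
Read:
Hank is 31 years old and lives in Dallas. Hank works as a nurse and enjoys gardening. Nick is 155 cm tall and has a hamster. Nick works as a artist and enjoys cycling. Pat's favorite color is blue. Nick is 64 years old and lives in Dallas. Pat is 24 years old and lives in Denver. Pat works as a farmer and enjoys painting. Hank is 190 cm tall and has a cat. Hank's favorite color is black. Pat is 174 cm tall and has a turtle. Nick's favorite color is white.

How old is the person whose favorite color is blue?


Person with favorite color=blue is Pat, age 24

24


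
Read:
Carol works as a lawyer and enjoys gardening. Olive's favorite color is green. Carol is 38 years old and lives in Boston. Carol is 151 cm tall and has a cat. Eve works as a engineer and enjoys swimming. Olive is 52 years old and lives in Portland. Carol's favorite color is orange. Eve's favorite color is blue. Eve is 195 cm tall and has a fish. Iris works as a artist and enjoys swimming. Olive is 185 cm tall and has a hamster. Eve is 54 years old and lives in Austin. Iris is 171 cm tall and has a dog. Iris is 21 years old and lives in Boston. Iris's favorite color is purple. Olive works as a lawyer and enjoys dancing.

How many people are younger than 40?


Filter: 2

2


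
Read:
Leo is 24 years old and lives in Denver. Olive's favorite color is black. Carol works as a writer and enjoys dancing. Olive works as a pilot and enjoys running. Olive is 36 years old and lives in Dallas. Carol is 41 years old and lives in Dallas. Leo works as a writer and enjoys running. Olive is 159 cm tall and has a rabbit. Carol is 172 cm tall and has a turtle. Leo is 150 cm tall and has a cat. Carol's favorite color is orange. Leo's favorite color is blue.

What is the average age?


Sum=101, n=3, avg=33.67

33.67


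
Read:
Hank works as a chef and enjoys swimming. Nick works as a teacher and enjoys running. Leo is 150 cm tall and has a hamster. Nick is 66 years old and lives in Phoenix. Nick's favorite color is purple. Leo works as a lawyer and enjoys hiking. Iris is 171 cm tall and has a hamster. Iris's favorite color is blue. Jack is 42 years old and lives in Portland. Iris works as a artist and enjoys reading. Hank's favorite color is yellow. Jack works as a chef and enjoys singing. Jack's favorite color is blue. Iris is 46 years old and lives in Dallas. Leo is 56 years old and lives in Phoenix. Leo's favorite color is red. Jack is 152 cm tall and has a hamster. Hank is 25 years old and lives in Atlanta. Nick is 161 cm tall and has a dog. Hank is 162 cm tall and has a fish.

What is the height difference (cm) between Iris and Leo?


|171 - 150| = 21

21


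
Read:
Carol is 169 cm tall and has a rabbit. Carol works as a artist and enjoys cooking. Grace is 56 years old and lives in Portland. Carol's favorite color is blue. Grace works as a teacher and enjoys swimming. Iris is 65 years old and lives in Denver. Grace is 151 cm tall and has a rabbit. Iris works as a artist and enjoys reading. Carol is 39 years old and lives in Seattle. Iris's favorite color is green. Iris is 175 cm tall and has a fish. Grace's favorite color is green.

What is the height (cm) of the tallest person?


Tallest: Iris at 175 cm

175


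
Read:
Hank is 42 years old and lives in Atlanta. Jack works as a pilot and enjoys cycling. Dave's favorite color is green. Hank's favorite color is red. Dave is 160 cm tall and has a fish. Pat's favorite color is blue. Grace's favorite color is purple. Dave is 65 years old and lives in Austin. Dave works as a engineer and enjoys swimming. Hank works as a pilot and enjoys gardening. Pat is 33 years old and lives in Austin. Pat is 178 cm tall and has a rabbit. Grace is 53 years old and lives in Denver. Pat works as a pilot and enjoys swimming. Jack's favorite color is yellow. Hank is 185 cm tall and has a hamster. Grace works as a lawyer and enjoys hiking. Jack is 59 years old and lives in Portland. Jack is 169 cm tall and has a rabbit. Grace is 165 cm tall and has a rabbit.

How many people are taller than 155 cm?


Taller than 155: 5

5


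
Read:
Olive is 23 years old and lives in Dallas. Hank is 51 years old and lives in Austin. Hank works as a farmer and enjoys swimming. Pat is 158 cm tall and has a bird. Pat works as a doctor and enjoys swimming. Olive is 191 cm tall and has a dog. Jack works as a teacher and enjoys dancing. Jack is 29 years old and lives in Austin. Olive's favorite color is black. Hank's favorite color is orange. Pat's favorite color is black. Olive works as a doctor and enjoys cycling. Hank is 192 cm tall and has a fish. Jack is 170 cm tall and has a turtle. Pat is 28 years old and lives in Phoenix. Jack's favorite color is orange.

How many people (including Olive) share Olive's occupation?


Olive is a doctor. Count = 2

2


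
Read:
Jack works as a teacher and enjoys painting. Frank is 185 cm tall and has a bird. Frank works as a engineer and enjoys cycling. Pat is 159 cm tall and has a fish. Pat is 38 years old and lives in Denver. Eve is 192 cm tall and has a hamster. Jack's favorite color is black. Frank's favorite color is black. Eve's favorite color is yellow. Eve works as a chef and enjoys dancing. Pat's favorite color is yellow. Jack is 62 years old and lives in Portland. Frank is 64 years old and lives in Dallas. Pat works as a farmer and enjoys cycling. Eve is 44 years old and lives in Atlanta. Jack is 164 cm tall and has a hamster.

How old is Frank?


Frank is 64 years old

64
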